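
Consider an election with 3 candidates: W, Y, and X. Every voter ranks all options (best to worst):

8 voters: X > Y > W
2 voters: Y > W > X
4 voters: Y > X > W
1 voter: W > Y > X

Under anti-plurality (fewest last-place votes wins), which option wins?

Y

Last-place votes: W 12, Y 0, X 3.
Y is ranked last by the fewest voters, so Y wins.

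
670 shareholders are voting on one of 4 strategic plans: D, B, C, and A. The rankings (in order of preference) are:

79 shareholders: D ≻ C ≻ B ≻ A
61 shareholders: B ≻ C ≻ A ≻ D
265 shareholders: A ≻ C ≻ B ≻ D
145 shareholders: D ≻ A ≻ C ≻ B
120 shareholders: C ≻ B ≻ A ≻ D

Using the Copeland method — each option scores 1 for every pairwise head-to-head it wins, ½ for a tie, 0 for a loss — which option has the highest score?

A

D: loses to B, C, and A → score 0.
B: beats D; loses to C and A → score 1.
C: beats D and B; loses to A → score 2.
A: beats D, B, and C → score 3.
A has the best pairwise record.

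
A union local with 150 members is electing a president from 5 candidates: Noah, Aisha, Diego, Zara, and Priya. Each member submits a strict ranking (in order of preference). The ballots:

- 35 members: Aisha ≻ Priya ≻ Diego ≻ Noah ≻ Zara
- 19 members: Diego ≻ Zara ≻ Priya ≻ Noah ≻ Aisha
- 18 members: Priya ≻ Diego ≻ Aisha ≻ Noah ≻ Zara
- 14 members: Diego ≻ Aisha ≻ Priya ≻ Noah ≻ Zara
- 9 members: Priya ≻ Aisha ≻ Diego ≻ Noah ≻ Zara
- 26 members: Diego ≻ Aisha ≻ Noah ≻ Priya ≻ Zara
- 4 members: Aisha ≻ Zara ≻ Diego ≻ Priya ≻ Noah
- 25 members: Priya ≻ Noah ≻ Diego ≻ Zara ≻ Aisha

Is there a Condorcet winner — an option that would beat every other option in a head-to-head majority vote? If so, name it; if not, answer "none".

none

Checking pairwise contests:
Aisha beats Noah 106–44.
Diego beats Aisha 102–48.
Priya beats Diego 87–63.
Noah beats Zara 127–23.
Aisha beats Priya 79–71.
Every option loses at least one head-to-head, so there is no Condorcet winner.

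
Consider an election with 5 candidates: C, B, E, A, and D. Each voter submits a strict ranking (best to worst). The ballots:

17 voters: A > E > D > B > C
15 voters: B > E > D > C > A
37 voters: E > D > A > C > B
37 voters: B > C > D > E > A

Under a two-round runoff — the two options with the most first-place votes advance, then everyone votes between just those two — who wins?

E

Round 1 first-place votes: C 0, B 52, E 37, A 17, D 0.
B and E advance.
Runoff: B is preferred to E by 52 voters; E by 54.
E wins the runoff.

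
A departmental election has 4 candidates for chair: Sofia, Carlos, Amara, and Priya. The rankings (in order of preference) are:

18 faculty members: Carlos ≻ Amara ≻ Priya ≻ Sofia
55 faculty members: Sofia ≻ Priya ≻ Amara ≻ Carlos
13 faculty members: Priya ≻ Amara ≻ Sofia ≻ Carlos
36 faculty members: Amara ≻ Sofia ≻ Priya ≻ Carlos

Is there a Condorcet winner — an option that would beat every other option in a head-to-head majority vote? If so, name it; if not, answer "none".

Checking pairwise contests:
Amara beats Sofia 67–55.
Sofia beats Carlos 104–18.
Priya beats Amara 68–54.
Sofia beats Priya 91–31.
Every option loses at least one head-to-head, so there is no Condorcet winner.

none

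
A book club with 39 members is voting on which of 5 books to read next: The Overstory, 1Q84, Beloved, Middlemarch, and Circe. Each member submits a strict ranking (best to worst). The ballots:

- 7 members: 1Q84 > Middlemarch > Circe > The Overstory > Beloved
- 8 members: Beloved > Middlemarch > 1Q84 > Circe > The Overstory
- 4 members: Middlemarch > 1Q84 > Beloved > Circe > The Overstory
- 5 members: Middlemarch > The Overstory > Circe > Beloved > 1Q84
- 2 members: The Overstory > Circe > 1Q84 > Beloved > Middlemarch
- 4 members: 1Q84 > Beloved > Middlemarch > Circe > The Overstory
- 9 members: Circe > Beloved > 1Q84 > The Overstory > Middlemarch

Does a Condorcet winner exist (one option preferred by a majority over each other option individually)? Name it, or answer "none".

none

Checking pairwise contests:
1Q84 beats The Overstory 32–7.
Beloved beats 1Q84 22–17.
Circe beats Beloved 23–16.
1Q84 beats Middlemarch 22–17.
1Q84 beats Circe 23–16.
Every option loses at least one head-to-head, so there is no Condorcet winner.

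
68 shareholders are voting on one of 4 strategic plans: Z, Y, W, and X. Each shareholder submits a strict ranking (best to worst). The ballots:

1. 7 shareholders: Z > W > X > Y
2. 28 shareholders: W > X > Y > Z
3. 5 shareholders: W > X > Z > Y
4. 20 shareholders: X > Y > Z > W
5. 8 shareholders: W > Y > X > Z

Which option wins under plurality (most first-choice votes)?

W

First-place votes: Z 7, Y 0, W 41, X 20.
W has the most first-place votes.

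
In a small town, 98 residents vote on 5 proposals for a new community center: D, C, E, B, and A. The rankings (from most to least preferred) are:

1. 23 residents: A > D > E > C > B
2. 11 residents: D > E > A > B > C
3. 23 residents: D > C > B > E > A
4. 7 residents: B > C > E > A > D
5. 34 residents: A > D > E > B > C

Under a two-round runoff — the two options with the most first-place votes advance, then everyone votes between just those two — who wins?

Round 1 first-place votes: D 34, C 0, E 0, B 7, A 57.
A and D advance.
Runoff: A is preferred to D by 64 voters; D by 34.
A wins the runoff.

A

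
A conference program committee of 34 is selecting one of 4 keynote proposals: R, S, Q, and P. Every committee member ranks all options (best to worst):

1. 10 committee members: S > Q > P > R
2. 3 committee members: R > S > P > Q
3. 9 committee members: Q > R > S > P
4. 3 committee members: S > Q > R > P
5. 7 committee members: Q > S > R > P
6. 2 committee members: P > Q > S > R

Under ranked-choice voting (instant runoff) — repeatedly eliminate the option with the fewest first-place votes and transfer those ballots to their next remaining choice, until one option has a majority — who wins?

Q

Round 1: R 3, S 13, Q 16, P 2. Eliminate P.
Round 2: R 3, S 13, Q 18. Q has a majority.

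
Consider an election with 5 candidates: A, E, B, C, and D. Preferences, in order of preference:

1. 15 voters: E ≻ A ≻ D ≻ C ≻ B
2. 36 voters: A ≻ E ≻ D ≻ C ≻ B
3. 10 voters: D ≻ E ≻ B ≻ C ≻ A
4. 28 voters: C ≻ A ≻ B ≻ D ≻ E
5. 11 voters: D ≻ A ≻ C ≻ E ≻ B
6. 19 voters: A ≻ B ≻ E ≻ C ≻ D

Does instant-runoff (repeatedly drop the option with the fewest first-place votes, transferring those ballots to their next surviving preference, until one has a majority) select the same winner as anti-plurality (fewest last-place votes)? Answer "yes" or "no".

Instant-runoff — R1 A 55, E 15, B 0, C 28, D 21 (B out); R2 A 55, E 15, C 28, D 21 (E out); R3 A 70, C 28, D 21 (A winner). Winner: A.
Anti-plurality — last-place votes: A 10, E 28, B 62, C 0, D 19. Winner: C.
The two methods disagree.

no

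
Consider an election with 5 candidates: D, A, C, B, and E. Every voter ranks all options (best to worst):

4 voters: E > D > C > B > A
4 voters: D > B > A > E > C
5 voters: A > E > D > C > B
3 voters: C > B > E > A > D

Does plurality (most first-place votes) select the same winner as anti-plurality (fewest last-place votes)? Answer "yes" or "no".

Plurality — first-place votes: D 4, A 5, C 3, B 0, E 4. Winner: A.
Anti-plurality — last-place votes: D 3, A 4, C 4, B 5, E 0. Winner: E.
The two methods disagree.

no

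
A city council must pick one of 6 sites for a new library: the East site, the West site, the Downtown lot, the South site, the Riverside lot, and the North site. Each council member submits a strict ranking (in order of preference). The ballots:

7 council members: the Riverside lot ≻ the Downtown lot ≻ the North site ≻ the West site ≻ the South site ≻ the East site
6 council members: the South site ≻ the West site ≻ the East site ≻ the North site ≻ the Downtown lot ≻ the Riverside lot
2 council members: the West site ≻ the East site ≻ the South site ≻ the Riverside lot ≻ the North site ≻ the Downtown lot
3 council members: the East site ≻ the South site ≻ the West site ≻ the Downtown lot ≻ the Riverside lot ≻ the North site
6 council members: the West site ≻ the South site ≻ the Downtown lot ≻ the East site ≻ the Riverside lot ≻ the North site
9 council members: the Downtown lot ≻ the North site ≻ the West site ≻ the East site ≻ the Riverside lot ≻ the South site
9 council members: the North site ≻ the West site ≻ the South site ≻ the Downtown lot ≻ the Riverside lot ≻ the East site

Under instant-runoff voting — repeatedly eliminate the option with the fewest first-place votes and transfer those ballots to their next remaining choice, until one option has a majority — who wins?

the South site

Round 1: the East site 3, the West site 8, the Downtown lot 9, the South site 6, the Riverside lot 7, the North site 9. Eliminate the East site.
Round 2: the West site 8, the Downtown lot 9, the South site 9, the Riverside lot 7, the North site 9. Eliminate the Riverside lot.
Round 3: the West site 8, the Downtown lot 16, the South site 9, the North site 9. Eliminate the West site.
Round 4: the Downtown lot 16, the South site 17, the North site 9. Eliminate the North site.
Round 5: the Downtown lot 16, the South site 26. The South site has a majority.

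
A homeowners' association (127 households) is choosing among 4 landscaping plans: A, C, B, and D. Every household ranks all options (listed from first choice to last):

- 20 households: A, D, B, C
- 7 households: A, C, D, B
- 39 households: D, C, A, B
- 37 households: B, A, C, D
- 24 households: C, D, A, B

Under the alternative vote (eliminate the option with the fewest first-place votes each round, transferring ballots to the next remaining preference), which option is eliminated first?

Round 1: A 27, C 24, B 37, D 39. Eliminate C.

C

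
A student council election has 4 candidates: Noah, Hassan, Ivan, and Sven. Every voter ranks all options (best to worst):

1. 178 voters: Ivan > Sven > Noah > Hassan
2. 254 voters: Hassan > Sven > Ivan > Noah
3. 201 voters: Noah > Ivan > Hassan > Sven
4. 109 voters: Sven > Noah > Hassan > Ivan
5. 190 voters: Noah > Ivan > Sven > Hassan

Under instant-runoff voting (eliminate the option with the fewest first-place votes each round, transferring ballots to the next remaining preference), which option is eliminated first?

Sven

Round 1: Noah 391, Hassan 254, Ivan 178, Sven 109. Eliminate Sven.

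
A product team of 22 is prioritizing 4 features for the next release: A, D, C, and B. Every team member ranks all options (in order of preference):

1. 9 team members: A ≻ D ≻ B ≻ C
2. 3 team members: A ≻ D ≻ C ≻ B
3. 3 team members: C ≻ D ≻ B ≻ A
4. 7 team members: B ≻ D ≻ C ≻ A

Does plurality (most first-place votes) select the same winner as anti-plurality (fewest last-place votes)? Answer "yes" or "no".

no

Plurality — first-place votes: A 12, D 0, C 3, B 7. Winner: A.
Anti-plurality — last-place votes: A 10, D 0, C 9, B 3. Winner: D.
The two methods disagree.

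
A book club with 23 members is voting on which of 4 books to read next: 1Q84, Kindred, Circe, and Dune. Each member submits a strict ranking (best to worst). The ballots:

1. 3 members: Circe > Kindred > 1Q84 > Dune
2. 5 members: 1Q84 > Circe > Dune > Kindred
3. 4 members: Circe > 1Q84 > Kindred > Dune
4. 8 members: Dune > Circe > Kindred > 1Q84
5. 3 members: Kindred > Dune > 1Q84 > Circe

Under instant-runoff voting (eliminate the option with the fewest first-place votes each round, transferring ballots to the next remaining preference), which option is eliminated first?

Round 1: 1Q84 5, Kindred 3, Circe 7, Dune 8. Eliminate Kindred.

Kindred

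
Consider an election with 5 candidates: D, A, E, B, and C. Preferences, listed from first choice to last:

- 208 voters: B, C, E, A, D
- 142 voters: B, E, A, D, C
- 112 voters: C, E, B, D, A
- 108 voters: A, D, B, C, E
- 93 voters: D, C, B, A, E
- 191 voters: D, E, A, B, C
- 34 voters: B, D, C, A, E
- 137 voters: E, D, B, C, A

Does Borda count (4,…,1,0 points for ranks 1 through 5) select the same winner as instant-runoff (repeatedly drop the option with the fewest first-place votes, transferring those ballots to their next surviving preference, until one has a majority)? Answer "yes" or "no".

no

Borda — scores: D 2227, A 1433, E 2299, B 2627, C 1664. Winner: B.
Instant-runoff — R1 D 284, A 108, E 137, B 384, C 112 (A out); R2 D 392, E 137, B 384, C 112 (C out); R3 D 392, E 249, B 384 (E out); R4 D 529, B 496 (D winner). Winner: D.
The two methods disagree.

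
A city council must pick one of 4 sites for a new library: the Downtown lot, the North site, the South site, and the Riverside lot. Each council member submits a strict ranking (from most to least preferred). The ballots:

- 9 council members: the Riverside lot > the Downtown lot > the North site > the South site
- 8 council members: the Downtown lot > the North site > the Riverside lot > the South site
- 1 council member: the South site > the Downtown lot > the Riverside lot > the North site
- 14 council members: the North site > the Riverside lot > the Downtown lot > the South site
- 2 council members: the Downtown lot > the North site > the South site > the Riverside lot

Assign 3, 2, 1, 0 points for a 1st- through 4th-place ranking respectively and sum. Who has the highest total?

the North site

the Downtown lot: 9·2 + 8·3 + 1·2 + 14·1 + 2·3 = 64
the North site: 9·1 + 8·2 + 1·0 + 14·3 + 2·2 = 71
the South site: 9·0 + 8·0 + 1·3 + 14·0 + 2·1 = 5
the Riverside lot: 9·3 + 8·1 + 1·1 + 14·2 + 2·0 = 64
the North site has the highest Borda score (71).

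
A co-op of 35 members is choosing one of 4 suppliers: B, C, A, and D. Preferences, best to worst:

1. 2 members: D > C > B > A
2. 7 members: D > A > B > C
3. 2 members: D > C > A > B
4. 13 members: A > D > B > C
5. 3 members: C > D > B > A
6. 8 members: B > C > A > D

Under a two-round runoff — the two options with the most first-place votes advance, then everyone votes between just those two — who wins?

Round 1 first-place votes: B 8, C 3, A 13, D 11.
A and D advance.
Runoff: A is preferred to D by 21 voters; D by 14.
A wins the runoff.

A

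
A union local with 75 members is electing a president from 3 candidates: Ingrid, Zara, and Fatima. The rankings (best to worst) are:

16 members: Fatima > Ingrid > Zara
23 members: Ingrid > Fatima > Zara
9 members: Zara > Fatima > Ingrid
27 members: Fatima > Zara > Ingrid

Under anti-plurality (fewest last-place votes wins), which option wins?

Last-place votes: Ingrid 36, Zara 39, Fatima 0.
Fatima is ranked last by the fewest voters, so Fatima wins.

Fatima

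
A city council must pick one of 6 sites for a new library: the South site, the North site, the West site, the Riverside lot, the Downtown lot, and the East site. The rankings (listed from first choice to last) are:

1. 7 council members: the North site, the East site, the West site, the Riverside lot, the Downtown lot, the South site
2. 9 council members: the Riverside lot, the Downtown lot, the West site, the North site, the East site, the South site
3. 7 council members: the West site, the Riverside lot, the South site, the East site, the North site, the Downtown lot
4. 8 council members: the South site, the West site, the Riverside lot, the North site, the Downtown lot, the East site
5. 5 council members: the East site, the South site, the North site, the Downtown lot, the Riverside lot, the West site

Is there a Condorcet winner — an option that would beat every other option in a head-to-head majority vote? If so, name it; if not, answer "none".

the West site vs the South site: 23–13 for the West site.
the West site vs the North site: 24–12 for the West site.
the West site vs the Riverside lot: 22–14 for the West site.
the West site vs the Downtown lot: 22–14 for the West site.
the West site vs the East site: 24–12 for the West site.
the West site beats every other option head-to-head.

the West site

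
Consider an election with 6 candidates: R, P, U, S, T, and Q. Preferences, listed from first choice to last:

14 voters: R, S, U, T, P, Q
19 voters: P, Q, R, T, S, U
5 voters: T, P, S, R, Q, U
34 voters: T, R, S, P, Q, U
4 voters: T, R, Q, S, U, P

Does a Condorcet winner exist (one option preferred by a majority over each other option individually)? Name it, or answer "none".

T

T vs R: 43–33 for T.
T vs P: 57–19 for T.
T vs U: 62–14 for T.
T vs S: 62–14 for T.
T vs Q: 57–19 for T.
T beats every other option head-to-head.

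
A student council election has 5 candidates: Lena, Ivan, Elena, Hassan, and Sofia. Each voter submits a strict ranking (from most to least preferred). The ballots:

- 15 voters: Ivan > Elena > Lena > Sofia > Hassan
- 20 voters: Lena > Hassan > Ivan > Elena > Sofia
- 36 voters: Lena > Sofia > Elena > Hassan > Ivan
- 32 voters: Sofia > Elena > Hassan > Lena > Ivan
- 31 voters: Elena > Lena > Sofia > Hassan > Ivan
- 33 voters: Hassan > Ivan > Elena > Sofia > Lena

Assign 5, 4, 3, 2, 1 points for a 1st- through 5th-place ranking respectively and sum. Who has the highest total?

Elena

Lena: 15·3 + 20·5 + 36·5 + 32·2 + 31·4 + 33·1 = 546
Ivan: 15·5 + 20·3 + 36·1 + 32·1 + 31·1 + 33·4 = 366
Elena: 15·4 + 20·2 + 36·3 + 32·4 + 31·5 + 33·3 = 590
Hassan: 15·1 + 20·4 + 36·2 + 32·3 + 31·2 + 33·5 = 490
Sofia: 15·2 + 20·1 + 36·4 + 32·5 + 31·3 + 33·2 = 513
Elena has the highest Borda score (590).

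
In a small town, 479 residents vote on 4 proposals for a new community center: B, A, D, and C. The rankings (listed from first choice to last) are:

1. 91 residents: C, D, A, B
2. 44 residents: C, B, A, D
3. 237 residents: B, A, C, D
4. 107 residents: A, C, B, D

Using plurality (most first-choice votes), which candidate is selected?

First-place votes: B 237, A 107, D 0, C 135.
B has the most first-place votes.

B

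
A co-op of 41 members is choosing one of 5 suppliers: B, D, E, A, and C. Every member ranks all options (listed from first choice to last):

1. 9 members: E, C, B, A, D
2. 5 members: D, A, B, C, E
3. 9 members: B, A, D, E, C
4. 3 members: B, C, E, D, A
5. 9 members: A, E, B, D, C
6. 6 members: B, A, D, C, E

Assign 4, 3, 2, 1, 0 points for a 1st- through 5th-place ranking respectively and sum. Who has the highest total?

B

B: 9·2 + 5·2 + 9·4 + 3·4 + 9·2 + 6·4 = 118
D: 9·0 + 5·4 + 9·2 + 3·1 + 9·1 + 6·2 = 62
E: 9·4 + 5·0 + 9·1 + 3·2 + 9·3 + 6·0 = 78
A: 9·1 + 5·3 + 9·3 + 3·0 + 9·4 + 6·3 = 105
C: 9·3 + 5·1 + 9·0 + 3·3 + 9·0 + 6·1 = 47
B has the highest Borda score (118).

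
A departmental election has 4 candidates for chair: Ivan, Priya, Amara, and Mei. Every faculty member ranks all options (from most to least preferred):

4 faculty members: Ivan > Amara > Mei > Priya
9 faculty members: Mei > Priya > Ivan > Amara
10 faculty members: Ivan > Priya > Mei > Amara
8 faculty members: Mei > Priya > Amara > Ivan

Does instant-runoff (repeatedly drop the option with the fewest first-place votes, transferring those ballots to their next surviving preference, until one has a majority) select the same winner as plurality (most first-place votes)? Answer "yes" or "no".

yes

Instant-runoff — R1 Ivan 14, Priya 0, Amara 0, Mei 17 (Mei winner). Winner: Mei.
Plurality — first-place votes: Ivan 14, Priya 0, Amara 0, Mei 17. Winner: Mei.
The two methods agree.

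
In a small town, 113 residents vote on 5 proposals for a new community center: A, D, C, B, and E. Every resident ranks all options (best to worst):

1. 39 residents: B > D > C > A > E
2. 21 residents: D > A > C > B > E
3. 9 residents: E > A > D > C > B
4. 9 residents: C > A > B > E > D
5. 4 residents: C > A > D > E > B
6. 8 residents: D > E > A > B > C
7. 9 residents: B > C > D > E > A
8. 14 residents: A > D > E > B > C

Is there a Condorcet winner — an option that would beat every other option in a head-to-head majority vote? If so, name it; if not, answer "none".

Checking pairwise contests:
D beats A 77–36.
B beats D 57–56.
D beats C 91–22.
A beats B 65–48.
A beats E 87–26.
Every option loses at least one head-to-head, so there is no Condorcet winner.

none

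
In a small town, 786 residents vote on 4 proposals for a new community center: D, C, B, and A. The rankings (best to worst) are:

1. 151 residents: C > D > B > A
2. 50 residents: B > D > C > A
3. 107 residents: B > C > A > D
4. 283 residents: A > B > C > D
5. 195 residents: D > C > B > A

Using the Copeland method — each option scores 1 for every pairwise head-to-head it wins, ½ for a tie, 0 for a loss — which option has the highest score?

B

D: beats A; loses to C and B → score 1.
C: beats D and A; loses to B → score 2.
B: beats D, C, and A → score 3.
A: loses to D, C, and B → score 0.
B has the best pairwise record.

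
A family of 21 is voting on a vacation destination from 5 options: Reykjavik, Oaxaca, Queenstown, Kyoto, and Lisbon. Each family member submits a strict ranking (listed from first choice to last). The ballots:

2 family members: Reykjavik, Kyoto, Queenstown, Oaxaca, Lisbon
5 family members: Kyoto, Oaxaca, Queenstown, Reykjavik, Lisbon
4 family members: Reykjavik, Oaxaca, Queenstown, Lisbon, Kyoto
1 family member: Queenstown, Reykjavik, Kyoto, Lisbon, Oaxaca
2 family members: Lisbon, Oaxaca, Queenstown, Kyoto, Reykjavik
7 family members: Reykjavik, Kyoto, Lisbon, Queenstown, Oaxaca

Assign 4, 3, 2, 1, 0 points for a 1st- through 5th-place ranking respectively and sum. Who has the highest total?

Reykjavik: 2·4 + 5·1 + 4·4 + 1·3 + 2·0 + 7·4 = 60
Oaxaca: 2·1 + 5·3 + 4·3 + 1·0 + 2·3 + 7·0 = 35
Queenstown: 2·2 + 5·2 + 4·2 + 1·4 + 2·2 + 7·1 = 37
Kyoto: 2·3 + 5·4 + 4·0 + 1·2 + 2·1 + 7·3 = 51
Lisbon: 2·0 + 5·0 + 4·1 + 1·1 + 2·4 + 7·2 = 27
Reykjavik has the highest Borda score (60).

Reykjavik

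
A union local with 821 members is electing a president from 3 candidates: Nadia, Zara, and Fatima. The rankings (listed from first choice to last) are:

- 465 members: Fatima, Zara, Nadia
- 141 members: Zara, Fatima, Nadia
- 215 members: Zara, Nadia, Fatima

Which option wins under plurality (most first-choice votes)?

First-place votes: Nadia 0, Zara 356, Fatima 465.
Fatima has the most first-place votes.

Fatima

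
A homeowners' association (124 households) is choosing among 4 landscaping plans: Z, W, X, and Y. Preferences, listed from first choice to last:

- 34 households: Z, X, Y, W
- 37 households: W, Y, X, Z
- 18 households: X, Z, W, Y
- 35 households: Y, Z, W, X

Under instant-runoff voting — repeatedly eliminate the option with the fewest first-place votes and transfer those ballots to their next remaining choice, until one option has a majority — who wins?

Z

Round 1: Z 34, W 37, X 18, Y 35. Eliminate X.
Round 2: Z 52, W 37, Y 35. Eliminate Y.
Round 3: Z 87, W 37. Z has a majority.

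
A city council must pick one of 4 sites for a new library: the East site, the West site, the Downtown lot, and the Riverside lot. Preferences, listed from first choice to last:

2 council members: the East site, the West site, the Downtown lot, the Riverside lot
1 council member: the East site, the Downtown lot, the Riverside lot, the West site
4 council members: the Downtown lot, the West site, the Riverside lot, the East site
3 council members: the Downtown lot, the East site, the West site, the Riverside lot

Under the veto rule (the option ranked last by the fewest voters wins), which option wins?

the Downtown lot

Last-place votes: the East site 4, the West site 1, the Downtown lot 0, the Riverside lot 5.
the Downtown lot is ranked last by the fewest voters, so the Downtown lot wins.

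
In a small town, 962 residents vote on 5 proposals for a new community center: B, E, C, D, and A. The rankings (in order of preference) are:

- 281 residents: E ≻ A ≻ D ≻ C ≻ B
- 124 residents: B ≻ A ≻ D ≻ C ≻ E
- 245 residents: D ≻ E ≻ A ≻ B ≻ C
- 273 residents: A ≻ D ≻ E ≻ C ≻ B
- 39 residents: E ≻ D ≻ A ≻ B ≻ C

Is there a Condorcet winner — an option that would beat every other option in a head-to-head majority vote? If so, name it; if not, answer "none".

none

Checking pairwise contests:
E beats B 838–124.
D beats E 642–320.
E beats C 838–124.
A beats D 678–284.
E beats A 565–397.
Every option loses at least one head-to-head, so there is no Condorcet winner.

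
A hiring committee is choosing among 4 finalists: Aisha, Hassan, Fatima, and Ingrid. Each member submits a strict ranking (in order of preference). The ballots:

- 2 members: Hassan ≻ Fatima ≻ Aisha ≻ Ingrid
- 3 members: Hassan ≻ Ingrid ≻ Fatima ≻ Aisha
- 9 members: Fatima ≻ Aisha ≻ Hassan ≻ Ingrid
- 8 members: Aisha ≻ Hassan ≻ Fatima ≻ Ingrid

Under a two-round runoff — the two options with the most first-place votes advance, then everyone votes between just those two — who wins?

Fatima

Round 1 first-place votes: Aisha 8, Hassan 5, Fatima 9, Ingrid 0.
Fatima and Aisha advance.
Runoff: Fatima is preferred to Aisha by 14 voters; Aisha by 8.
Fatima wins the runoff.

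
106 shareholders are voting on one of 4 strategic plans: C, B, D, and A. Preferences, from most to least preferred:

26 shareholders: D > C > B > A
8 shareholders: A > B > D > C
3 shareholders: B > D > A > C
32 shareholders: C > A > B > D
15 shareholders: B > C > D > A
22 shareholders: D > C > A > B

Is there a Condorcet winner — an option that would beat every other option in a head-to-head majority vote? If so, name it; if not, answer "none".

Checking pairwise contests:
D beats C 59–47.
C beats B 80–26.
B beats D 58–48.
C beats A 95–11.
Every option loses at least one head-to-head, so there is no Condorcet winner.

none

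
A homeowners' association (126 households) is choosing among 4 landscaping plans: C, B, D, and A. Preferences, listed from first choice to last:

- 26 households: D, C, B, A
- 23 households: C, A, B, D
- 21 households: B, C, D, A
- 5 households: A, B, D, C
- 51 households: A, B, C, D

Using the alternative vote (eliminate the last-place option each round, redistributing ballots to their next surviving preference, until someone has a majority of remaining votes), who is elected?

Round 1: C 23, B 21, D 26, A 56. Eliminate B.
Round 2: C 44, D 26, A 56. Eliminate D.
Round 3: C 70, A 56. C has a majority.

C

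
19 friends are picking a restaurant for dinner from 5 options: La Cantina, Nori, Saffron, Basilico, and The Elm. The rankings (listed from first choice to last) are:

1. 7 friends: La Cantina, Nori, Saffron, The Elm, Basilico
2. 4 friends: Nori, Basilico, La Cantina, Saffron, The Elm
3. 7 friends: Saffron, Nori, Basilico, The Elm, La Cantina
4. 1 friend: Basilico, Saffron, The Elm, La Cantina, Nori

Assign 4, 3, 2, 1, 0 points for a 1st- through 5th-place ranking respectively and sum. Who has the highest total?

Nori

La Cantina: 7·4 + 4·2 + 7·0 + 1·1 = 37
Nori: 7·3 + 4·4 + 7·3 + 1·0 = 58
Saffron: 7·2 + 4·1 + 7·4 + 1·3 = 49
Basilico: 7·0 + 4·3 + 7·2 + 1·4 = 30
The Elm: 7·1 + 4·0 + 7·1 + 1·2 = 16
Nori has the highest Borda score (58).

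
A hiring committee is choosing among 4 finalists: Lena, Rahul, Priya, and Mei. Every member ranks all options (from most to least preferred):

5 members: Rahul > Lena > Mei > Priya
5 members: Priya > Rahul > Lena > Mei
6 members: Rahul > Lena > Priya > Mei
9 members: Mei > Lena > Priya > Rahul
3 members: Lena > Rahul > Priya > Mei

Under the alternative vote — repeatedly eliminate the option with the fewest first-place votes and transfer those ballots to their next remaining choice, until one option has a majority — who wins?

Round 1: Lena 3, Rahul 11, Priya 5, Mei 9. Eliminate Lena.
Round 2: Rahul 14, Priya 5, Mei 9. Eliminate Priya.
Round 3: Rahul 19, Mei 9. Rahul has a majority.

Rahul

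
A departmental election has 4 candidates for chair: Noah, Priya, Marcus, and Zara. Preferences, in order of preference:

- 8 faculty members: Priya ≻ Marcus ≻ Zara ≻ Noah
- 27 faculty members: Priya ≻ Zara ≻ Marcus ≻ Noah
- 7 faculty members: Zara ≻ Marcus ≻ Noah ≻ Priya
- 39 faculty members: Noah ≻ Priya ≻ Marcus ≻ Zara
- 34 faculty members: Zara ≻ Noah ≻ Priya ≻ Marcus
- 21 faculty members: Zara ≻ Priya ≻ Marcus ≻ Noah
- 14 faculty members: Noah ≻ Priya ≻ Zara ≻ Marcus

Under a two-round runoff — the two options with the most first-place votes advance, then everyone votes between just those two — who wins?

Zara

Round 1 first-place votes: Noah 53, Priya 35, Marcus 0, Zara 62.
Zara and Noah advance.
Runoff: Zara is preferred to Noah by 97 voters; Noah by 53.
Zara wins the runoff.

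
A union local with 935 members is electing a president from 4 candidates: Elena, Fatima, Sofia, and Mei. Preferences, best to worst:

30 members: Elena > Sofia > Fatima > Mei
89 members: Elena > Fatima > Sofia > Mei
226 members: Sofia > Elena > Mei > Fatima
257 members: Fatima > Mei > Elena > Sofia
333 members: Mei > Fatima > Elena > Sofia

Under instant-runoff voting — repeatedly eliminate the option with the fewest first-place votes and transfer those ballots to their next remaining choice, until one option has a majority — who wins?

Round 1: Elena 119, Fatima 257, Sofia 226, Mei 333. Eliminate Elena.
Round 2: Fatima 346, Sofia 256, Mei 333. Eliminate Sofia.
Round 3: Fatima 376, Mei 559. Mei has a majority.

Mei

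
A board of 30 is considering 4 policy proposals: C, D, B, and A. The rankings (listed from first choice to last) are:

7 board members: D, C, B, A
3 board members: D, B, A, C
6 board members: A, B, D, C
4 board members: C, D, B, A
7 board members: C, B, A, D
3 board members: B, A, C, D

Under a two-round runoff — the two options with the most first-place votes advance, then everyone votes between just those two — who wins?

D

Round 1 first-place votes: C 11, D 10, B 3, A 6.
C and D advance.
Runoff: C is preferred to D by 14 voters; D by 16.
D wins the runoff.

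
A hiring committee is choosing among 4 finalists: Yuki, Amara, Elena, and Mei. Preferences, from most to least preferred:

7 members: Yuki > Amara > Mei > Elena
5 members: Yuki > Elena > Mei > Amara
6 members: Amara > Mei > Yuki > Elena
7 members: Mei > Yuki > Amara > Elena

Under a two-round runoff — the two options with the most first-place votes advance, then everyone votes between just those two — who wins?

Mei

Round 1 first-place votes: Yuki 12, Amara 6, Elena 0, Mei 7.
Yuki and Mei advance.
Runoff: Yuki is preferred to Mei by 12 voters; Mei by 13.
Mei wins the runoff.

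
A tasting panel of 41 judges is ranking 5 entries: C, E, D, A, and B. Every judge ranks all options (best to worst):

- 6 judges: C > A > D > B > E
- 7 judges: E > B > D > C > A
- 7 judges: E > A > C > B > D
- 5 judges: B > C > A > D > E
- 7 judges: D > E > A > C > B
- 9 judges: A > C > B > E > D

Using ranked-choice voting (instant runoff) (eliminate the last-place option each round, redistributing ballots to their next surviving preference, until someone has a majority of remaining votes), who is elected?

E

Round 1: C 6, E 14, D 7, A 9, B 5. Eliminate B.
Round 2: C 11, E 14, D 7, A 9. Eliminate D.
Round 3: C 11, E 21, A 9. E has a majority.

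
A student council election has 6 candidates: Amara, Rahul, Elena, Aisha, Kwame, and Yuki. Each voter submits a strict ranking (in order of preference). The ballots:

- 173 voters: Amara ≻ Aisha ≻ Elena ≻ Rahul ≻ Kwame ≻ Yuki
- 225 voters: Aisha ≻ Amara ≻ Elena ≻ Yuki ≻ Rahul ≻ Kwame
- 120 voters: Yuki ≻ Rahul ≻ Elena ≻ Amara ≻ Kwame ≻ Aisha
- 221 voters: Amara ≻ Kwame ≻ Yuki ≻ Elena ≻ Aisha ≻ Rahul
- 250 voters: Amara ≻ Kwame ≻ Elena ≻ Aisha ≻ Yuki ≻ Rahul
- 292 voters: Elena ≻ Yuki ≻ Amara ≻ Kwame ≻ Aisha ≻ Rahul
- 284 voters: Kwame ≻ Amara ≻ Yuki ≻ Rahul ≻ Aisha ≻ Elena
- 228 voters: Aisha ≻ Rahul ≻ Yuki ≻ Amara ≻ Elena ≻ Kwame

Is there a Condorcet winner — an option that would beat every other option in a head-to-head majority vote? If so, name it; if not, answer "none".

Amara

Amara vs Rahul: 1445–348 for Amara.
Amara vs Elena: 1381–412 for Amara.
Amara vs Aisha: 1340–453 for Amara.
Amara vs Kwame: 1509–284 for Amara.
Amara vs Yuki: 1153–640 for Amara.
Amara beats every other option head-to-head.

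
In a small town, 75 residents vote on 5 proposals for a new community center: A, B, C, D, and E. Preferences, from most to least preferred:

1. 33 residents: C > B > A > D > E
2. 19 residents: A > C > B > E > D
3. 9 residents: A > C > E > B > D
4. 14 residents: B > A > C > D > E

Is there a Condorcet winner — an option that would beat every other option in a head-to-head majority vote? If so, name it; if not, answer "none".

none

Checking pairwise contests:
B beats A 47–28.
C beats B 61–14.
A beats C 42–33.
A beats D 75–0.
A beats E 75–0.
Every option loses at least one head-to-head, so there is no Condorcet winner.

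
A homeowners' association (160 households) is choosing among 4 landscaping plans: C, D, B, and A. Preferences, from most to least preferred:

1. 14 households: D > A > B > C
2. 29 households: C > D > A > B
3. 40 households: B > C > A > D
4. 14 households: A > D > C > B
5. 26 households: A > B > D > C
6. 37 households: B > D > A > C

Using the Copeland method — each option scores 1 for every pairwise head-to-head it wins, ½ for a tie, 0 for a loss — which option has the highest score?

A

C: loses to D, B, and A → score 0.
D: beats C; ties A; loses to B → score 1.5.
B: beats C and D; loses to A → score 2.
A: beats C and B; ties D → score 2.5.
A has the best pairwise record.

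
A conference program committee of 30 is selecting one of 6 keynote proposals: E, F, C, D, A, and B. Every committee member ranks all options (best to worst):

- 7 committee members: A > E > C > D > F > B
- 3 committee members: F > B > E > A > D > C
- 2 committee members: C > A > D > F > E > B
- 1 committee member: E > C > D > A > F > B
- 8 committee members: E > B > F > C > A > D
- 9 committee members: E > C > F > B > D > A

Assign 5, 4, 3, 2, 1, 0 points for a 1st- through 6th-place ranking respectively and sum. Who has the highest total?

E

E: 7·4 + 3·3 + 2·1 + 1·5 + 8·5 + 9·5 = 129
F: 7·1 + 3·5 + 2·2 + 1·1 + 8·3 + 9·3 = 78
C: 7·3 + 3·0 + 2·5 + 1·4 + 8·2 + 9·4 = 87
D: 7·2 + 3·1 + 2·3 + 1·3 + 8·0 + 9·1 = 35
A: 7·5 + 3·2 + 2·4 + 1·2 + 8·1 + 9·0 = 59
B: 7·0 + 3·4 + 2·0 + 1·0 + 8·4 + 9·2 = 62
E has the highest Borda score (129).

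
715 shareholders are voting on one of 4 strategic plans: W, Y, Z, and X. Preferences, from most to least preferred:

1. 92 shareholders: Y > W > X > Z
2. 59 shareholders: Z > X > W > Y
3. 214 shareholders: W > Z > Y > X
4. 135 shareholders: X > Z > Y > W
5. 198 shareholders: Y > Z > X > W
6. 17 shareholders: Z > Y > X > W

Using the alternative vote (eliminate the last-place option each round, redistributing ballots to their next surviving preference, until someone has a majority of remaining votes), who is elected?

Y

Round 1: W 214, Y 290, Z 76, X 135. Eliminate Z.
Round 2: W 214, Y 307, X 194. Eliminate X.
Round 3: W 273, Y 442. Y has a majority.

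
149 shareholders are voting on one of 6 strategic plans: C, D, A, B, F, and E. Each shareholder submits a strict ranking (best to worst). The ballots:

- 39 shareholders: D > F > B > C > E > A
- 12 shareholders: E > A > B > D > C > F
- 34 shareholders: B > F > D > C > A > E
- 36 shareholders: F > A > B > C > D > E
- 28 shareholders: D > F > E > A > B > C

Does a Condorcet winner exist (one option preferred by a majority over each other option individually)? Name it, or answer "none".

Checking pairwise contests:
D beats C 113–36.
B beats D 82–67.
D beats A 101–48.
A beats B 76–73.
D beats F 79–70.
C beats E 109–40.
Every option loses at least one head-to-head, so there is no Condorcet winner.

none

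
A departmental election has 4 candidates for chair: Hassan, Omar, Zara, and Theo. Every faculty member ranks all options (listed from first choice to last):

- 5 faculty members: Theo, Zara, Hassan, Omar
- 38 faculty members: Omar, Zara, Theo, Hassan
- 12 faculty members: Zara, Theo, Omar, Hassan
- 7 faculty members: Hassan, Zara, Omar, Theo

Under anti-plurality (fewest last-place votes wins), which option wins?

Last-place votes: Hassan 50, Omar 5, Zara 0, Theo 7.
Zara is ranked last by the fewest voters, so Zara wins.

Zara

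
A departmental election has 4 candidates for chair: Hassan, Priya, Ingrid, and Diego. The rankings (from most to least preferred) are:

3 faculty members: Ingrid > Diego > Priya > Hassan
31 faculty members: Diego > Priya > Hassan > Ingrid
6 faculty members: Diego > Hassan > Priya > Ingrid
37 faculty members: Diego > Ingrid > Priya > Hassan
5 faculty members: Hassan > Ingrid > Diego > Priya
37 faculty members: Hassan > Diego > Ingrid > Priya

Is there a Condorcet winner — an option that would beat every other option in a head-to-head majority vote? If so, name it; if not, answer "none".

Diego vs Hassan: 77–42 for Diego.
Diego vs Priya: 119–0 for Diego.
Diego vs Ingrid: 111–8 for Diego.
Diego beats every other option head-to-head.

Diego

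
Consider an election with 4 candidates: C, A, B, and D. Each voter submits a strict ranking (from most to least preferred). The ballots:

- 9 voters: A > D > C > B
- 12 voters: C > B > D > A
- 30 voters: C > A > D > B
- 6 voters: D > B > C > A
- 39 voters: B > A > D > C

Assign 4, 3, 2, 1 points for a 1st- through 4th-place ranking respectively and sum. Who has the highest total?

C: 9·2 + 12·4 + 30·4 + 6·2 + 39·1 = 237
A: 9·4 + 12·1 + 30·3 + 6·1 + 39·3 = 261
B: 9·1 + 12·3 + 30·1 + 6·3 + 39·4 = 249
D: 9·3 + 12·2 + 30·2 + 6·4 + 39·2 = 213
A has the highest Borda score (261).

A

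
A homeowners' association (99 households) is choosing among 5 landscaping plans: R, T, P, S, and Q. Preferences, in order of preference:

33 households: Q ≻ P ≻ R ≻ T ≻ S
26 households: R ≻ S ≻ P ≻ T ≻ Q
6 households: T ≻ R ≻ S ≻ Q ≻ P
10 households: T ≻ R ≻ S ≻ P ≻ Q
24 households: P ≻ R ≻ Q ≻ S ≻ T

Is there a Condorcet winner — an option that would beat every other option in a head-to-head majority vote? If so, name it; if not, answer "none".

P

P vs R: 57–42 for P.
P vs T: 83–16 for P.
P vs S: 57–42 for P.
P vs Q: 60–39 for P.
P beats every other option head-to-head.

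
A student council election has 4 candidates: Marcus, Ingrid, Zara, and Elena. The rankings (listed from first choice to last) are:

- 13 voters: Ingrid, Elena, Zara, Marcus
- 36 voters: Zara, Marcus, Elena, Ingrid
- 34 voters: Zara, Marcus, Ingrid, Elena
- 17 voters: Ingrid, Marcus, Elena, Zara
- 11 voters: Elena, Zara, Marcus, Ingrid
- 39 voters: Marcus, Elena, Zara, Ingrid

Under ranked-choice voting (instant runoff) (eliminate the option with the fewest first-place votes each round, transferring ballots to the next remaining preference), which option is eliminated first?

Round 1: Marcus 39, Ingrid 30, Zara 70, Elena 11. Eliminate Elena.

Elena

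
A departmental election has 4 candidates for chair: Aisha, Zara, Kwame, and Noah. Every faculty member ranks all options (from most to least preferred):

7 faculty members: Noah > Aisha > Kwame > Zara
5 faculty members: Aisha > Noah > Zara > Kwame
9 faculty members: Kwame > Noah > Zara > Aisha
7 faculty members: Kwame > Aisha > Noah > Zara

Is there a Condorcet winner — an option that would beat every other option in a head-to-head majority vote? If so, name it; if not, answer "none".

Kwame

Kwame vs Aisha: 16–12 for Kwame.
Kwame vs Zara: 23–5 for Kwame.
Kwame vs Noah: 16–12 for Kwame.
Kwame beats every other option head-to-head.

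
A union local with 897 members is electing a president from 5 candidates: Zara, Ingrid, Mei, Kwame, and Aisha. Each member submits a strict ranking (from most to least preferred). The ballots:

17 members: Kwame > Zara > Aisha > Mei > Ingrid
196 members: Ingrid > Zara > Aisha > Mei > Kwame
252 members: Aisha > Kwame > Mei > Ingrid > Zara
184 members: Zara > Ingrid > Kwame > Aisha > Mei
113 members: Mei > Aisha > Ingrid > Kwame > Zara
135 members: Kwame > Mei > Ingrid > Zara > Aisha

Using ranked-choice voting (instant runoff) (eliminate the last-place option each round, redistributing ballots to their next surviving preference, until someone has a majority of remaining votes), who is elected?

Round 1: Zara 184, Ingrid 196, Mei 113, Kwame 152, Aisha 252. Eliminate Mei.
Round 2: Zara 184, Ingrid 196, Kwame 152, Aisha 365. Eliminate Kwame.
Round 3: Zara 201, Ingrid 331, Aisha 365. Eliminate Zara.
Round 4: Ingrid 515, Aisha 382. Ingrid has a majority.

Ingrid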